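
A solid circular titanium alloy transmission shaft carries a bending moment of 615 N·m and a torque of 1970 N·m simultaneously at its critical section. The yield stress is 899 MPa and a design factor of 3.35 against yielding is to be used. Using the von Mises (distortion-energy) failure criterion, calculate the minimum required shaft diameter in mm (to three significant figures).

d = 41.0 mm

σ_allow = σ_y/n = 899/3.35 = 268.4 MPa.
For a solid shaft σ_b = 32M/(πd³) and τ = 16T/(πd³), so the von Mises stress is σ' = (16/πd³)·√(4M²+3T²).
√(4M²+3T²) = √(4×(615000)² + 3×(1.970×10^6)²) = 3.627×10^6 N·mm.
d³ = 16×3.627×10^6/(π×268.4) = 68840 mm³.
d = 40.98 mm.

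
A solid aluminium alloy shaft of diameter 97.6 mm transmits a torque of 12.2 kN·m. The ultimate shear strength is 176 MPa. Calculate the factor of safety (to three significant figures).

n = 2.63

τ = 16T/(πd³) = 16×1.2200×10^7/(π×97.6³) = 66.83 MPa.
n = τ_limit/τ = 176/66.83 = 2.633.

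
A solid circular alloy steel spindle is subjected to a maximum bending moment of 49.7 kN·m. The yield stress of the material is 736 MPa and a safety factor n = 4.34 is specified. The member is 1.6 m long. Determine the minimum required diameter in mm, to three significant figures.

σ_allow = 736/4.34 = 169.6 MPa.
For a solid circular section σ = 32M/(πd³), so d³ = 32M/(π σ_allow) = 32×4.9700×10^7/(π×169.6) = 2.985×10^6 mm³.
d = 144.0 mm.

d = 144 mm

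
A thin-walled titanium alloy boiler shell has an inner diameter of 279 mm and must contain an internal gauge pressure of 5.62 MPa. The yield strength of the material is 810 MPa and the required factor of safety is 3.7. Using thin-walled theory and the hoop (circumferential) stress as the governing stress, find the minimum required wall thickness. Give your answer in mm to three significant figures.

σ_allow = 810/3.7 = 218.9 MPa.
Hoop stress σ_h = pD/(2t), so t = pD/(2σ_allow) = 5.62×279/(2×218.9) = 3.581 mm.

t = 3.58 mm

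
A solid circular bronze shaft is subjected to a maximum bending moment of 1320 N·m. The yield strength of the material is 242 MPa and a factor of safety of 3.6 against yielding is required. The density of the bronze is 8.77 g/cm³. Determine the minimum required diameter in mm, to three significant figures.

d = 58.5 mm

σ_allow = 242/3.6 = 67.22 MPa.
For a solid circular section σ = 32M/(πd³), so d³ = 32M/(π σ_allow) = 32×1320000/(π×67.22) = 200000 mm³.
d = 58.48 mm.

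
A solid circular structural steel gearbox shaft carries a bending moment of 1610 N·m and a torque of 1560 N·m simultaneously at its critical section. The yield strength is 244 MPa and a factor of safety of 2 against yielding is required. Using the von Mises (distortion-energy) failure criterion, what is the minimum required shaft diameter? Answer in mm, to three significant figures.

σ_allow = σ_y/n = 244/2 = 122.0 MPa.
For a solid shaft σ_b = 32M/(πd³) and τ = 16T/(πd³), so the von Mises stress is σ' = (16/πd³)·√(4M²+3T²).
√(4M²+3T²) = √(4×(1.610×10^6)² + 3×(1.560×10^6)²) = 4.203×10^6 N·mm.
d³ = 16×4.203×10^6/(π×122.0) = 175500 mm³.
d = 55.99 mm.

d = 56.0 mm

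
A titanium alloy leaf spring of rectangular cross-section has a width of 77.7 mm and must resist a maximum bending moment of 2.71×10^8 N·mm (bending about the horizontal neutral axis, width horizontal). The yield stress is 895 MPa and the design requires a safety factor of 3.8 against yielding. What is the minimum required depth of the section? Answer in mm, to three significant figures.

σ_allow = 895/3.8 = 235.5 MPa.
For a rectangular section σ = 6M/(bh²), so h² = 6M/(b σ_allow) = 6×2.7100×10^8/(77.7×235.5) = 88850 mm².
h = 298.1 mm.

h = 298 mm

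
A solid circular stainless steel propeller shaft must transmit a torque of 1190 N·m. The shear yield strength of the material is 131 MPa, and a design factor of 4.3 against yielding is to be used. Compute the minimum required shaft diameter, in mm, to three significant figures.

Allowable shear stress τ_allow = 131/4.3 = 30.47 MPa.
For a solid shaft τ = 16T/(πd³), so d³ = 16T/(π τ_allow) = 16×1190000/(π×30.47) = 198900 mm³.
d = (198900)^(1/3) = 58.38 mm.

d = 58.4 mm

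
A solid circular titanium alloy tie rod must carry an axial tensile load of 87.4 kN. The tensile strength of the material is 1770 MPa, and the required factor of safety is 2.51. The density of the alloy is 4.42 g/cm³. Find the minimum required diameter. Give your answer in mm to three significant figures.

d = 12.6 mm

Allowable stress σ_allow = 1770/2.51 = 705.2 MPa.
Required area A = F/σ_allow = 87400/705.2 = 123.9 mm².
A = πd²/4 → d = √(4A/π) = 12.56 mm.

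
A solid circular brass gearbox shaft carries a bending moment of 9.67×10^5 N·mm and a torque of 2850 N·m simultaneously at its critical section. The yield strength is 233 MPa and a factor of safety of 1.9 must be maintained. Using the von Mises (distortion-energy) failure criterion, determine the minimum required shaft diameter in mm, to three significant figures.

σ_allow = σ_y/n = 233/1.9 = 122.6 MPa.
For a solid shaft σ_b = 32M/(πd³) and τ = 16T/(πd³), so the von Mises stress is σ' = (16/πd³)·√(4M²+3T²).
√(4M²+3T²) = √(4×(967000)² + 3×(2.850×10^6)²) = 5.302×10^6 N·mm.
d³ = 16×5.302×10^6/(π×122.6) = 220200 mm³.
d = 60.38 mm.

d = 60.4 mm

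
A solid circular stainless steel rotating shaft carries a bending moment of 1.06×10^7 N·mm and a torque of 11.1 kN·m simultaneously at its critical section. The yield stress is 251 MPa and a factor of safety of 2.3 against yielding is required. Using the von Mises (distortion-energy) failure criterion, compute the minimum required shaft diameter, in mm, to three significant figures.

d = 110 mm

σ_allow = σ_y/n = 251/2.3 = 109.1 MPa.
For a solid shaft σ_b = 32M/(πd³) and τ = 16T/(πd³), so the von Mises stress is σ' = (16/πd³)·√(4M²+3T²).
√(4M²+3T²) = √(4×(1.060×10^7)² + 3×(1.110×10^7)²) = 2.862×10^7 N·mm.
d³ = 16×2.862×10^7/(π×109.1) = 1.336×10^6 mm³.
d = 110.1 mm.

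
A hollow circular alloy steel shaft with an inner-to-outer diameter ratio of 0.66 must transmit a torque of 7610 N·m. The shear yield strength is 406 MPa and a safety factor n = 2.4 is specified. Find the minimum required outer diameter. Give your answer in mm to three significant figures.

τ_allow = 406/2.4 = 169.2 MPa.
For a hollow shaft τ = 16T/[πd_o³(1−k⁴)] with k = 0.66, so 1−k⁴ = 0.8103.
d_o³ = 16T/[π τ_allow (1−k⁴)] = 16×7610000/(π×169.2×0.8103) = 282800 mm³.
d_o = 65.64 mm.

d_o = 65.6 mm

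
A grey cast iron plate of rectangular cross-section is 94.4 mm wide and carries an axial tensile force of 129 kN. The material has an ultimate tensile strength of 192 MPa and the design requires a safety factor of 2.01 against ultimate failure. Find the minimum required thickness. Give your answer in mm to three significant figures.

t = 14.3 mm

σ_allow = 192/2.01 = 95.52 MPa.
Required area A = F/σ_allow = 129000/95.52 = 1350 mm².
t = A/w = 1350/94.4 = 14.31 mm.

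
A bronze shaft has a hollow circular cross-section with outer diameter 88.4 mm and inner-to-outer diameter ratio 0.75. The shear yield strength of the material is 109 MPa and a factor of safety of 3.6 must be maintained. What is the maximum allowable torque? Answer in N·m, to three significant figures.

T_allow = 2810 N·m

τ_allow = 109/3.6 = 30.28 MPa.
For a hollow shaft T_allow = τ_allow·πd_o³(1−k⁴)/16 with 1−k⁴ = 0.6836, so πd_o³(1−k⁴)/16 = 92720 mm³.
T_allow = 30.28×92720 = 2.807×10^6 N·mm = 2807 N·m.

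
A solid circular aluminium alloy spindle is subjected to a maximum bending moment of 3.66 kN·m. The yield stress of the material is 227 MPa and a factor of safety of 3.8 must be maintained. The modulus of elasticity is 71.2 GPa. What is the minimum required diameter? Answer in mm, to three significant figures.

d = 85.5 mm

σ_allow = 227/3.8 = 59.74 MPa.
For a solid circular section σ = 32M/(πd³), so d³ = 32M/(π σ_allow) = 32×3660000/(π×59.74) = 624100 mm³.
d = 85.46 mm.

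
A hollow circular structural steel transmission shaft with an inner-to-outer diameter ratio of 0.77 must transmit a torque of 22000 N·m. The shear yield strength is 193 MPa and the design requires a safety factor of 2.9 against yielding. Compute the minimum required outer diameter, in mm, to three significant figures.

τ_allow = 193/2.9 = 66.55 MPa.
For a hollow shaft τ = 16T/[πd_o³(1−k⁴)] with k = 0.77, so 1−k⁴ = 0.6485.
d_o³ = 16T/[π τ_allow (1−k⁴)] = 16×2.2000×10^7/(π×66.55×0.6485) = 2.596×10^6 mm³.
d_o = 137.4 mm.

d_o = 137 mm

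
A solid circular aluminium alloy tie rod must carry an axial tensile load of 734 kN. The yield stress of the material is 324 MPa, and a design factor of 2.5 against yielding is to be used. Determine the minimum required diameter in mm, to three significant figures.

Allowable stress σ_allow = 324/2.5 = 129.6 MPa.
Required area A = F/σ_allow = 734000/129.6 = 5664 mm².
A = πd²/4 → d = √(4A/π) = 84.92 mm.

d = 84.9 mm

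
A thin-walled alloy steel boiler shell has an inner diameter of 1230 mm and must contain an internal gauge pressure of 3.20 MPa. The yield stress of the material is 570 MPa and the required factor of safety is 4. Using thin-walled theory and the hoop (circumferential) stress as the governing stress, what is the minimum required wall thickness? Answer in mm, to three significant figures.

t = 13.8 mm

σ_allow = 570/4 = 142.5 MPa.
Hoop stress σ_h = pD/(2t), so t = pD/(2σ_allow) = 3.20×1230/(2×142.5) = 13.81 mm.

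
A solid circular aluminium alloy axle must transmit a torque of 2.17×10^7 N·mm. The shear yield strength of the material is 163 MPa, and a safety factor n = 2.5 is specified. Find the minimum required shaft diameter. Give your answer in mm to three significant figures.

d = 119 mm

Allowable shear stress τ_allow = 163/2.5 = 65.20 MPa.
For a solid shaft τ = 16T/(πd³), so d³ = 16T/(π τ_allow) = 16×2.1700×10^7/(π×65.20) = 1.695×10^6 mm³.
d = (1.695×10^6)^(1/3) = 119.2 mm.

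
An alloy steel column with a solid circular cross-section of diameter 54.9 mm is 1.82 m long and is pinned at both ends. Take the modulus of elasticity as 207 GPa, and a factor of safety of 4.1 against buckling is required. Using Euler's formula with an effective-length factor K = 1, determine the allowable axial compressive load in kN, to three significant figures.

P_allow = 67.1 kN

I = πd⁴/64 = π×54.9⁴/64 = 445900 mm⁴.
Effective length L_e = KL = 1×1.82 m = 1820 mm.
Euler critical load P_cr = π²EI/L_e² = π²×207000×445900/1820² = 275000 N.
P_allow = P_cr/n = 275000/4.1 = 67080 N.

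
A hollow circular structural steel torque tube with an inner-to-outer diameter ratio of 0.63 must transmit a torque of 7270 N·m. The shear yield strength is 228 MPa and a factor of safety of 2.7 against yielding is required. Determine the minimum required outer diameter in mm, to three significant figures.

τ_allow = 228/2.7 = 84.44 MPa.
For a hollow shaft τ = 16T/[πd_o³(1−k⁴)] with k = 0.63, so 1−k⁴ = 0.8425.
d_o³ = 16T/[π τ_allow (1−k⁴)] = 16×7270000/(π×84.44×0.8425) = 520400 mm³.
d_o = 80.44 mm.

d_o = 80.4 mm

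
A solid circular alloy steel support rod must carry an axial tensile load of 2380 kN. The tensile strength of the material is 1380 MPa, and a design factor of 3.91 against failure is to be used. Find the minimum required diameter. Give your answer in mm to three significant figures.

Allowable stress σ_allow = 1380/3.91 = 352.9 MPa.
Required area A = F/σ_allow = 2380000/352.9 = 6743 mm².
A = πd²/4 → d = √(4A/π) = 92.66 mm.

d = 92.7 mm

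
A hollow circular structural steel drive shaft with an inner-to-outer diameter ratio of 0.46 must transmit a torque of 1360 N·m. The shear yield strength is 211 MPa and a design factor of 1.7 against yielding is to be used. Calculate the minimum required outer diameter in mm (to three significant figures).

d_o = 38.8 mm

τ_allow = 211/1.7 = 124.1 MPa.
For a hollow shaft τ = 16T/[πd_o³(1−k⁴)] with k = 0.46, so 1−k⁴ = 0.9552.
d_o³ = 16T/[π τ_allow (1−k⁴)] = 16×1360000/(π×124.1×0.9552) = 58420 mm³.
d_o = 38.80 mm.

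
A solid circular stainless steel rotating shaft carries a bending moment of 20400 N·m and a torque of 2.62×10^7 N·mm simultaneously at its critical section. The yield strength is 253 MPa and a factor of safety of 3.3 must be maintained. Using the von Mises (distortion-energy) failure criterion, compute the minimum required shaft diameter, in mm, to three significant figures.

d = 159 mm

σ_allow = σ_y/n = 253/3.3 = 76.67 MPa.
For a solid shaft σ_b = 32M/(πd³) and τ = 16T/(πd³), so the von Mises stress is σ' = (16/πd³)·√(4M²+3T²).
√(4M²+3T²) = √(4×(2.040×10^7)² + 3×(2.620×10^7)²) = 6.102×10^7 N·mm.
d³ = 16×6.102×10^7/(π×76.67) = 4.054×10^6 mm³.
d = 159.4 mm.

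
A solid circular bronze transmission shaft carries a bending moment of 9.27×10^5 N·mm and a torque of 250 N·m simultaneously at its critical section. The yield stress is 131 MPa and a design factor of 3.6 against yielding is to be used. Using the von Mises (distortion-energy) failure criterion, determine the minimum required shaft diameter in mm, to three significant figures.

σ_allow = σ_y/n = 131/3.6 = 36.39 MPa.
For a solid shaft σ_b = 32M/(πd³) and τ = 16T/(πd³), so the von Mises stress is σ' = (16/πd³)·√(4M²+3T²).
√(4M²+3T²) = √(4×(927000)² + 3×(250000)²) = 1.904×10^6 N·mm.
d³ = 16×1.904×10^6/(π×36.39) = 266500 mm³.
d = 64.35 mm.

d = 64.3 mm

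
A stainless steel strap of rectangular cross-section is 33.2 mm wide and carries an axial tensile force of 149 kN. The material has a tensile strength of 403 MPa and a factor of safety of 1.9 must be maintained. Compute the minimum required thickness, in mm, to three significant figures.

σ_allow = 403/1.9 = 212.1 MPa.
Required area A = F/σ_allow = 149000/212.1 = 702.5 mm².
t = A/w = 702.5/33.2 = 21.16 mm.

t = 21.2 mm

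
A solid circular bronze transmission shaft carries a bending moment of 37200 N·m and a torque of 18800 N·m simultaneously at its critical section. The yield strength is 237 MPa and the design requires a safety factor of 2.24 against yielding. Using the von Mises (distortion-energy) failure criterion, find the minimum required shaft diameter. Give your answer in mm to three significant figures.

σ_allow = σ_y/n = 237/2.24 = 105.8 MPa.
For a solid shaft σ_b = 32M/(πd³) and τ = 16T/(πd³), so the von Mises stress is σ' = (16/πd³)·√(4M²+3T²).
√(4M²+3T²) = √(4×(3.720×10^7)² + 3×(1.880×10^7)²) = 8.121×10^7 N·mm.
d³ = 16×8.121×10^7/(π×105.8) = 3.909×10^6 mm³.
d = 157.5 mm.

d = 158 mm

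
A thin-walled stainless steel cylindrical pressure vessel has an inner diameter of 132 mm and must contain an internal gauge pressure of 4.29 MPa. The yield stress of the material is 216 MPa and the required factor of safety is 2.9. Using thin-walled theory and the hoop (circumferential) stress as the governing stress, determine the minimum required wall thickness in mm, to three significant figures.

t = 3.80 mm

σ_allow = 216/2.9 = 74.48 MPa.
Hoop stress σ_h = pD/(2t), so t = pD/(2σ_allow) = 4.29×132/(2×74.48) = 3.801 mm.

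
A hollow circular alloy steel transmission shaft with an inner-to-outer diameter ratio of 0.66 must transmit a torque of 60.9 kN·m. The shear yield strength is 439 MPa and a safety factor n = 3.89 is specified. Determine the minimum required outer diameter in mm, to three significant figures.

d_o = 150 mm

τ_allow = 439/3.89 = 112.9 MPa.
For a hollow shaft τ = 16T/[πd_o³(1−k⁴)] with k = 0.66, so 1−k⁴ = 0.8103.
d_o³ = 16T/[π τ_allow (1−k⁴)] = 16×6.0900×10^7/(π×112.9×0.8103) = 3.392×10^6 mm³.
d_o = 150.3 mm.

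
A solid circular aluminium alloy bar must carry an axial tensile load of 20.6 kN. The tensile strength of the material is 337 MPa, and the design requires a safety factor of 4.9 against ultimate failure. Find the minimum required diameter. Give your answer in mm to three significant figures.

Allowable stress σ_allow = 337/4.9 = 68.78 MPa.
Required area A = F/σ_allow = 20600/68.78 = 299.5 mm².
A = πd²/4 → d = √(4A/π) = 19.53 mm.

d = 19.5 mm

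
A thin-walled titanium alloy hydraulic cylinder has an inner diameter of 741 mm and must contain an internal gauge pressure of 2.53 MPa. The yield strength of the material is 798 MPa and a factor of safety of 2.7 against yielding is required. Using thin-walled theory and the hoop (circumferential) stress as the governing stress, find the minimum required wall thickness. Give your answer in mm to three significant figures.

t = 3.17 mm

σ_allow = 798/2.7 = 295.6 MPa.
Hoop stress σ_h = pD/(2t), so t = pD/(2σ_allow) = 2.53×741/(2×295.6) = 3.172 mm.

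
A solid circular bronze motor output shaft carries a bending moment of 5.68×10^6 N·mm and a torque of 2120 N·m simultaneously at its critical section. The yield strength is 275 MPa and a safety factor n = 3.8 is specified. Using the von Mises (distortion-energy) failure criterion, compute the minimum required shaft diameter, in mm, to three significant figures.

σ_allow = σ_y/n = 275/3.8 = 72.37 MPa.
For a solid shaft σ_b = 32M/(πd³) and τ = 16T/(πd³), so the von Mises stress is σ' = (16/πd³)·√(4M²+3T²).
√(4M²+3T²) = √(4×(5.680×10^6)² + 3×(2.120×10^6)²) = 1.194×10^7 N·mm.
d³ = 16×1.194×10^7/(π×72.37) = 840200 mm³.
d = 94.36 mm.

d = 94.4 mm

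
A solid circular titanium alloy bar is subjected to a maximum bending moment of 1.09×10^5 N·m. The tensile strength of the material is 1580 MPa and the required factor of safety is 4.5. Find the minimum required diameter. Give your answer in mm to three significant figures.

σ_allow = 1580/4.5 = 351.1 MPa.
For a solid circular section σ = 32M/(πd³), so d³ = 32M/(π σ_allow) = 32×1.0900×10^8/(π×351.1) = 3.162×10^6 mm³.
d = 146.8 mm.

d = 147 mm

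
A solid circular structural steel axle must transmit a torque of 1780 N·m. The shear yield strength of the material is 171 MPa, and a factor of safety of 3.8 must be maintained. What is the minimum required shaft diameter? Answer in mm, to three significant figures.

Allowable shear stress τ_allow = 171/3.8 = 45.00 MPa.
For a solid shaft τ = 16T/(πd³), so d³ = 16T/(π τ_allow) = 16×1780000/(π×45.00) = 201500 mm³.
d = (201500)^(1/3) = 58.62 mm.

d = 58.6 mm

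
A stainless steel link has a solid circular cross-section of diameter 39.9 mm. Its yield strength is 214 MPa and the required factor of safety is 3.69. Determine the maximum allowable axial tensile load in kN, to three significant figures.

σ_allow = 214/3.69 = 57.99 MPa.
A = πd²/4 = π×39.9²/4 = 1250 mm².
F_allow = σ_allow × A = 57.99×1250 = 72510 N.

F_allow = 72.5 kN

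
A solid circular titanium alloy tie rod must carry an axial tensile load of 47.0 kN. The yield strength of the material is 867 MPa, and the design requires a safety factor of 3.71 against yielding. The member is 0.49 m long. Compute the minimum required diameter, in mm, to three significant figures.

Allowable stress σ_allow = 867/3.71 = 233.7 MPa.
Required area A = F/σ_allow = 47000/233.7 = 201.1 mm².
A = πd²/4 → d = √(4A/π) = 16.00 mm.

d = 16.0 mm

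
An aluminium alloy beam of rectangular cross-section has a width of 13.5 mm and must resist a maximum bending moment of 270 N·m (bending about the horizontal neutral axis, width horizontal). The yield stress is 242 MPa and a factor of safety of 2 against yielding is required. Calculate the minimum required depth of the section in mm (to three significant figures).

σ_allow = 242/2 = 121.0 MPa.
For a rectangular section σ = 6M/(bh²), so h² = 6M/(b σ_allow) = 6×270000/(13.5×121.0) = 991.7 mm².
h = 31.49 mm.

h = 31.5 mm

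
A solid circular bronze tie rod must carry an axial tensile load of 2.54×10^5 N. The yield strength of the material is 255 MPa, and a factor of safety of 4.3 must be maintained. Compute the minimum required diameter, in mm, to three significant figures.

Allowable stress σ_allow = 255/4.3 = 59.30 MPa.
Required area A = F/σ_allow = 254000/59.30 = 4283 mm².
A = πd²/4 → d = √(4A/π) = 73.85 mm.

d = 73.8 mm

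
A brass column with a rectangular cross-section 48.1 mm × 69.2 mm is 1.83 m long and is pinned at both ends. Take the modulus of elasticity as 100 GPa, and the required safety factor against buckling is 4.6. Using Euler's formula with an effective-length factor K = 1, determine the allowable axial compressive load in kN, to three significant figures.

Buckling occurs about the weak axis: I_min = h·b³/12 = 69.2×48.1³/12 = 641700 mm⁴ (b = 48.1 mm is the smaller dimension).
Effective length L_e = KL = 1×1.83 m = 1830 mm.
Euler critical load P_cr = π²EI/L_e² = π²×100000×641700/1830² = 189100 N.
P_allow = P_cr/n = 189100/4.6 = 41110 N.

P_allow = 41.1 kN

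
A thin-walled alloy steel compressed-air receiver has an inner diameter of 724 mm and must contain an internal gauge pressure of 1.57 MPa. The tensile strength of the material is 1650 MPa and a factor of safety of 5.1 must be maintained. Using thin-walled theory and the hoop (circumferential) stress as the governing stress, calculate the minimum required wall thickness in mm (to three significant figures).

σ_allow = 1650/5.1 = 323.5 MPa.
Hoop stress σ_h = pD/(2t), so t = pD/(2σ_allow) = 1.57×724/(2×323.5) = 1.757 mm.

t = 1.76 mm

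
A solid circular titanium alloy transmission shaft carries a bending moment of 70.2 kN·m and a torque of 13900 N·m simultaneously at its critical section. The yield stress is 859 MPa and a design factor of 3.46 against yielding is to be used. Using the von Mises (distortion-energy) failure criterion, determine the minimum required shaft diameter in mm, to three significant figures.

σ_allow = σ_y/n = 859/3.46 = 248.3 MPa.
For a solid shaft σ_b = 32M/(πd³) and τ = 16T/(πd³), so the von Mises stress is σ' = (16/πd³)·√(4M²+3T²).
√(4M²+3T²) = √(4×(7.020×10^7)² + 3×(1.390×10^7)²) = 1.424×10^8 N·mm.
d³ = 16×1.424×10^8/(π×248.3) = 2.922×10^6 mm³.
d = 143.0 mm.

d = 143 mm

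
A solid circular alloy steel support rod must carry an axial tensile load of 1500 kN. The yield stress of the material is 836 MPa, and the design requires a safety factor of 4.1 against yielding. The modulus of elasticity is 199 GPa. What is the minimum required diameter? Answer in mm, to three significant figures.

Allowable stress σ_allow = 836/4.1 = 203.9 MPa.
Required area A = F/σ_allow = 1500000/203.9 = 7356 mm².
A = πd²/4 → d = √(4A/π) = 96.78 mm.

d = 96.8 mm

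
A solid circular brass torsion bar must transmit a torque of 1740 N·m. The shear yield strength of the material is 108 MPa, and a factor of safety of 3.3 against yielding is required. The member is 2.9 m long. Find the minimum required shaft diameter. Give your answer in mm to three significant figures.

d = 64.7 mm

Allowable shear stress τ_allow = 108/3.3 = 32.73 MPa.
For a solid shaft τ = 16T/(πd³), so d³ = 16T/(π τ_allow) = 16×1740000/(π×32.73) = 270800 mm³.
d = (270800)^(1/3) = 64.69 mm.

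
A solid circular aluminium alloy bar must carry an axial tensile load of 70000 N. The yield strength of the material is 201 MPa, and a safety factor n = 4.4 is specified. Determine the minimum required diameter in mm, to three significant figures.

Allowable stress σ_allow = 201/4.4 = 45.68 MPa.
Required area A = F/σ_allow = 70000/45.68 = 1532 mm².
A = πd²/4 → d = √(4A/π) = 44.17 mm.

d = 44.2 mm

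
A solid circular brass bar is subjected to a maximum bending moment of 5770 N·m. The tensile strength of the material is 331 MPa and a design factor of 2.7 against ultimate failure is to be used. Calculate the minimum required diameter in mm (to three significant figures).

σ_allow = 331/2.7 = 122.6 MPa.
For a solid circular section σ = 32M/(πd³), so d³ = 32M/(π σ_allow) = 32×5770000/(π×122.6) = 479400 mm³.
d = 78.27 mm.

d = 78.3 mm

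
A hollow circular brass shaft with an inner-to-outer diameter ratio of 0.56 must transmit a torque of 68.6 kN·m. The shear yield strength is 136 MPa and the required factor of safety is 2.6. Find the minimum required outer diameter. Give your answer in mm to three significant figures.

d_o = 195 mm

τ_allow = 136/2.6 = 52.31 MPa.
For a hollow shaft τ = 16T/[πd_o³(1−k⁴)] with k = 0.56, so 1−k⁴ = 0.9017.
d_o³ = 16T/[π τ_allow (1−k⁴)] = 16×6.8600×10^7/(π×52.31×0.9017) = 7.408×10^6 mm³.
d_o = 194.9 mm.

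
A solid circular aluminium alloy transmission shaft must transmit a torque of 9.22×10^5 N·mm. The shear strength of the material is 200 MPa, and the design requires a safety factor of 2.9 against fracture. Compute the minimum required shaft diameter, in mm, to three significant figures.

d = 40.8 mm

Allowable shear stress τ_allow = 200/2.9 = 68.97 MPa.
For a solid shaft τ = 16T/(πd³), so d³ = 16T/(π τ_allow) = 16×922000/(π×68.97) = 68090 mm³.
d = (68090)^(1/3) = 40.83 mm.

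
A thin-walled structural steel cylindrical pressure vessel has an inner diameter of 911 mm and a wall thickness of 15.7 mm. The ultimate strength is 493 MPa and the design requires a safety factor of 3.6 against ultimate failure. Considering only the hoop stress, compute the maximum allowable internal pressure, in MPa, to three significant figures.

p_allow = 4.72 MPa

σ_allow = 493/3.6 = 136.9 MPa.
σ_h = pD/(2t) → p_allow = 2σ_allow t/D = 2×136.9×15.7/911 = 4.720 MPa.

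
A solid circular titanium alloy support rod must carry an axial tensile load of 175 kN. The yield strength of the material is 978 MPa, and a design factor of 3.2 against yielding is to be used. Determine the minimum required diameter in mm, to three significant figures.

d = 27.0 mm

Allowable stress σ_allow = 978/3.2 = 305.6 MPa.
Required area A = F/σ_allow = 175000/305.6 = 572.6 mm².
A = πd²/4 → d = √(4A/π) = 27.00 mm.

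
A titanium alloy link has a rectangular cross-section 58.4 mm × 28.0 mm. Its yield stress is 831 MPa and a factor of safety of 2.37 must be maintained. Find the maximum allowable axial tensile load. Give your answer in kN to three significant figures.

F_allow = 573 kN

σ_allow = 831/2.37 = 350.6 MPa.
A = 58.4×28.0 = 1635 mm².
F_allow = σ_allow × A = 350.6×1635 = 573400 N.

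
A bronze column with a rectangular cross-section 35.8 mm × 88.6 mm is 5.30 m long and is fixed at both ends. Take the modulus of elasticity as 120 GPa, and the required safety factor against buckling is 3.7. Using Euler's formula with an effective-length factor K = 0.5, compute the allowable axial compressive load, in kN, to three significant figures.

P_allow = 15.4 kN

Buckling occurs about the weak axis: I_min = h·b³/12 = 88.6×35.8³/12 = 338800 mm⁴ (b = 35.8 mm is the smaller dimension).
Effective length L_e = KL = 0.5×5.30 m = 2650 mm.
Euler critical load P_cr = π²EI/L_e² = π²×120000×338800/2650² = 57130 N.
P_allow = P_cr/n = 57130/3.7 = 15440 N.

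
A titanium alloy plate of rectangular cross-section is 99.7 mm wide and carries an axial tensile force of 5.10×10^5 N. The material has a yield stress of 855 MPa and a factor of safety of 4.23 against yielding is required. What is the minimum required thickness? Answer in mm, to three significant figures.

σ_allow = 855/4.23 = 202.1 MPa.
Required area A = F/σ_allow = 510000/202.1 = 2523 mm².
t = A/w = 2523/99.7 = 25.31 mm.

t = 25.3 mm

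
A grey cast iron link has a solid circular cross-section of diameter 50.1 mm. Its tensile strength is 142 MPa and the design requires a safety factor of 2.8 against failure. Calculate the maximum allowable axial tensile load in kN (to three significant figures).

σ_allow = 142/2.8 = 50.71 MPa.
A = πd²/4 = π×50.1²/4 = 1971 mm².
F_allow = σ_allow × A = 50.71×1971 = 99980 N.

F_allow = 100 kN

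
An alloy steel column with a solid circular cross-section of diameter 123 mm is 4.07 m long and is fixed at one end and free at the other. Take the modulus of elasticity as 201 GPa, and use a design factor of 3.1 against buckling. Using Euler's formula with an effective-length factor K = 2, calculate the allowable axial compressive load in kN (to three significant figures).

I = πd⁴/64 = π×123⁴/64 = 1.124×10^7 mm⁴.
Effective length L_e = KL = 2×4.07 m = 8140 mm.
Euler critical load P_cr = π²EI/L_e² = π²×201000×1.124×10^7/8140² = 336400 N.
P_allow = P_cr/n = 336400/3.1 = 108500 N.

P_allow = 109 kN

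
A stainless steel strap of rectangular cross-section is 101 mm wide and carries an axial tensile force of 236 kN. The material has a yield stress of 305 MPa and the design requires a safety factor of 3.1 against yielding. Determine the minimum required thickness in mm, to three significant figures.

σ_allow = 305/3.1 = 98.39 MPa.
Required area A = F/σ_allow = 236000/98.39 = 2399 mm².
t = A/w = 2399/101 = 23.75 mm.

t = 23.7 mm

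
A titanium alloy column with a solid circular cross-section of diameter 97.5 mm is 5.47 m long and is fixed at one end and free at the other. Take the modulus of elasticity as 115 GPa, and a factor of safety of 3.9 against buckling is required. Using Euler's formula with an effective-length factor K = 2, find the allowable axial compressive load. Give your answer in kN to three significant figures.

I = πd⁴/64 = π×97.5⁴/64 = 4.436×10^6 mm⁴.
Effective length L_e = KL = 2×5.47 m = 10940 mm.
Euler critical load P_cr = π²EI/L_e² = π²×115000×4.436×10^6/10940² = 42070 N.
P_allow = P_cr/n = 42070/3.9 = 10790 N.

P_allow = 10.8 kN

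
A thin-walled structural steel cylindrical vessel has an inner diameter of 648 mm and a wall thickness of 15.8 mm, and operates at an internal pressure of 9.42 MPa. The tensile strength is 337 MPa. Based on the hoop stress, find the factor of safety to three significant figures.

σ_h = pD/(2t) = 9.42×648/(2×15.8) = 193.2 MPa.
n = 337/193.2 = 1.745.

n = 1.74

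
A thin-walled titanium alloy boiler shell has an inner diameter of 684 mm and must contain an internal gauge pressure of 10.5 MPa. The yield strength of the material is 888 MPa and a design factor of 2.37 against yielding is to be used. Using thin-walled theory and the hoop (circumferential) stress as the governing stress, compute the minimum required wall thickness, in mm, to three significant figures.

t = 9.58 mm

σ_allow = 888/2.37 = 374.7 MPa.
Hoop stress σ_h = pD/(2t), so t = pD/(2σ_allow) = 10.5×684/(2×374.7) = 9.584 mm.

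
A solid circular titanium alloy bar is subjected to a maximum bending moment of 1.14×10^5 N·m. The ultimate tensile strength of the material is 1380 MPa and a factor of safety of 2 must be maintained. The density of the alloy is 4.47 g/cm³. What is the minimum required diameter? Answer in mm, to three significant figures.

d = 119 mm

σ_allow = 1380/2 = 690.0 MPa.
For a solid circular section σ = 32M/(πd³), so d³ = 32M/(π σ_allow) = 32×1.1400×10^8/(π×690.0) = 1.683×10^6 mm³.
d = 118.9 mm.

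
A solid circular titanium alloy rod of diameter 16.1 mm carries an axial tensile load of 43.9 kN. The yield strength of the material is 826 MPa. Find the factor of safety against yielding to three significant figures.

n = 3.83

A = πd²/4 = 203.6 mm².
σ = F/A = 43900/203.6 = 215.6 MPa.
n = 826/215.6 = 3.831.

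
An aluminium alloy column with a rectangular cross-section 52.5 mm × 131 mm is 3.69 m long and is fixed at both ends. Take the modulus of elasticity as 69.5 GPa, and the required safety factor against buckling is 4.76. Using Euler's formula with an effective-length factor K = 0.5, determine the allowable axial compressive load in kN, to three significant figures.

Buckling occurs about the weak axis: I_min = h·b³/12 = 131×52.5³/12 = 1.580×10^6 mm⁴ (b = 52.5 mm is the smaller dimension).
Effective length L_e = KL = 0.5×3.69 m = 1845 mm.
Euler critical load P_cr = π²EI/L_e² = π²×69500×1.580×10^6/1845² = 318300 N.
P_allow = P_cr/n = 318300/4.76 = 66870 N.

P_allow = 66.9 kN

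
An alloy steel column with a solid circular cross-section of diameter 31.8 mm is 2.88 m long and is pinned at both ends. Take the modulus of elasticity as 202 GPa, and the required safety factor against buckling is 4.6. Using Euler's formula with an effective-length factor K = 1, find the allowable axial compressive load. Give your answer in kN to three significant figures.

I = πd⁴/64 = π×31.8⁴/64 = 50200 mm⁴.
Effective length L_e = KL = 1×2.88 m = 2880 mm.
Euler critical load P_cr = π²EI/L_e² = π²×202000×50200/2880² = 12070 N.
P_allow = P_cr/n = 12070/4.6 = 2623 N.

P_allow = 2.62 kN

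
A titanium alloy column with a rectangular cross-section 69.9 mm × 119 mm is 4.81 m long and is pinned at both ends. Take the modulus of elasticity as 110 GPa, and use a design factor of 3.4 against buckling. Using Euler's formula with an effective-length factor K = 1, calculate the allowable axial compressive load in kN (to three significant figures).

P_allow = 46.7 kN

Buckling occurs about the weak axis: I_min = h·b³/12 = 119×69.9³/12 = 3.387×10^6 mm⁴ (b = 69.9 mm is the smaller dimension).
Effective length L_e = KL = 1×4.81 m = 4810 mm.
Euler critical load P_cr = π²EI/L_e² = π²×110000×3.387×10^6/4810² = 158900 N.
P_allow = P_cr/n = 158900/3.4 = 46740 N.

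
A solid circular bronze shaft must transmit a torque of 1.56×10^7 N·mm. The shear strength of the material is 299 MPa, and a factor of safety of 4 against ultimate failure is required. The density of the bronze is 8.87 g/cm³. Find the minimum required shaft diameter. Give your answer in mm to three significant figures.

d = 102 mm

Allowable shear stress τ_allow = 299/4 = 74.75 MPa.
For a solid shaft τ = 16T/(πd³), so d³ = 16T/(π τ_allow) = 16×1.5600×10^7/(π×74.75) = 1.063×10^6 mm³.
d = (1.063×10^6)^(1/3) = 102.1 mm.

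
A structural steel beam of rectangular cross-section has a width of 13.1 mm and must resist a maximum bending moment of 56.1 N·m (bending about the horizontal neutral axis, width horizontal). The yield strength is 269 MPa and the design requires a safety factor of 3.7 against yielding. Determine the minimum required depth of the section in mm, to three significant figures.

h = 18.8 mm

σ_allow = 269/3.7 = 72.70 MPa.
For a rectangular section σ = 6M/(bh²), so h² = 6M/(b σ_allow) = 6×56100/(13.1×72.70) = 353.4 mm².
h = 18.80 mm.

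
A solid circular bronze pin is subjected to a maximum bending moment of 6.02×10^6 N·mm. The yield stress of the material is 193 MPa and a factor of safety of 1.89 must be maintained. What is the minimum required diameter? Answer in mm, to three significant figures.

σ_allow = 193/1.89 = 102.1 MPa.
For a solid circular section σ = 32M/(πd³), so d³ = 32M/(π σ_allow) = 32×6020000/(π×102.1) = 600500 mm³.
d = 84.37 mm.

d = 84.4 mm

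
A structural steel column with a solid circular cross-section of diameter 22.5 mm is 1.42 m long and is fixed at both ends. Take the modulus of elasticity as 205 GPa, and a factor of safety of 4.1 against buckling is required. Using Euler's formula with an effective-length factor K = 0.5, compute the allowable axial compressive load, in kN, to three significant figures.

P_allow = 12.3 kN

I = πd⁴/64 = π×22.5⁴/64 = 12580 mm⁴.
Effective length L_e = KL = 0.5×1.42 m = 710.0 mm.
Euler critical load P_cr = π²EI/L_e² = π²×205000×12580/710.0² = 50490 N.
P_allow = P_cr/n = 50490/4.1 = 12320 N.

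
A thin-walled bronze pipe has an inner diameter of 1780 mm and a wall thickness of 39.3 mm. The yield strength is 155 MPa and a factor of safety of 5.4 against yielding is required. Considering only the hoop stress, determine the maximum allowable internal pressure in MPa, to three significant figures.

p_allow = 1.27 MPa

σ_allow = 155/5.4 = 28.70 MPa.
σ_h = pD/(2t) → p_allow = 2σ_allow t/D = 2×28.70×39.3/1780 = 1.267 MPa.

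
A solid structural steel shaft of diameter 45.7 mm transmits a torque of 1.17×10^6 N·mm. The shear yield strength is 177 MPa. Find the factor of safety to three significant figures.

n = 2.84

τ = 16T/(πd³) = 16×1170000/(π×45.7³) = 62.43 MPa.
n = τ_limit/τ = 177/62.43 = 2.835.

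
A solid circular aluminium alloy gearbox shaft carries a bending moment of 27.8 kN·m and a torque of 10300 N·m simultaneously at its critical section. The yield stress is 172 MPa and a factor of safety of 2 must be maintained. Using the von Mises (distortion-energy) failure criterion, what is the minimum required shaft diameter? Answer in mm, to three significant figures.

d = 151 mm

σ_allow = σ_y/n = 172/2 = 86.00 MPa.
For a solid shaft σ_b = 32M/(πd³) and τ = 16T/(πd³), so the von Mises stress is σ' = (16/πd³)·√(4M²+3T²).
√(4M²+3T²) = √(4×(2.780×10^7)² + 3×(1.030×10^7)²) = 5.839×10^7 N·mm.
d³ = 16×5.839×10^7/(π×86.00) = 3.458×10^6 mm³.
d = 151.2 mm.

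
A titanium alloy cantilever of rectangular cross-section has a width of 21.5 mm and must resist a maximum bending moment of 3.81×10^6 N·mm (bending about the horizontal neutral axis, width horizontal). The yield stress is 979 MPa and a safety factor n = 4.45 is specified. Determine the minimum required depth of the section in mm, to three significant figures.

h = 69.5 mm

σ_allow = 979/4.45 = 220.0 MPa.
For a rectangular section σ = 6M/(bh²), so h² = 6M/(b σ_allow) = 6×3810000/(21.5×220.0) = 4833 mm².
h = 69.52 mm.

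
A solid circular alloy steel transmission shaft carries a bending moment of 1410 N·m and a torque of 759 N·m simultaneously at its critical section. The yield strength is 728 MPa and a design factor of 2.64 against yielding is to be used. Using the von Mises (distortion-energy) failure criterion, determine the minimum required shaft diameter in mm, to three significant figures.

σ_allow = σ_y/n = 728/2.64 = 275.8 MPa.
For a solid shaft σ_b = 32M/(πd³) and τ = 16T/(πd³), so the von Mises stress is σ' = (16/πd³)·√(4M²+3T²).
√(4M²+3T²) = √(4×(1.410×10^6)² + 3×(759000)²) = 3.111×10^6 N·mm.
d³ = 16×3.111×10^6/(π×275.8) = 57460 mm³.
d = 38.59 mm.

d = 38.6 mm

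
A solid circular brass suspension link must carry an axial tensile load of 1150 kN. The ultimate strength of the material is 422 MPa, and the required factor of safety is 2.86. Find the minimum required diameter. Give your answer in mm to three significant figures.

Allowable stress σ_allow = 422/2.86 = 147.6 MPa.
Required area A = F/σ_allow = 1150000/147.6 = 7794 mm².
A = πd²/4 → d = √(4A/π) = 99.62 mm.

d = 99.6 mm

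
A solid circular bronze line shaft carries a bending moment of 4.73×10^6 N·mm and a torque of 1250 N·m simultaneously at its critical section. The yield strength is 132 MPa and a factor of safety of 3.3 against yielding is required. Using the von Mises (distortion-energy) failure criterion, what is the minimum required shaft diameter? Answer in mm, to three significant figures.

σ_allow = σ_y/n = 132/3.3 = 40.00 MPa.
For a solid shaft σ_b = 32M/(πd³) and τ = 16T/(πd³), so the von Mises stress is σ' = (16/πd³)·√(4M²+3T²).
√(4M²+3T²) = √(4×(4.730×10^6)² + 3×(1.250×10^6)²) = 9.705×10^6 N·mm.
d³ = 16×9.705×10^6/(π×40.00) = 1.236×10^6 mm³.
d = 107.3 mm.

d = 107 mm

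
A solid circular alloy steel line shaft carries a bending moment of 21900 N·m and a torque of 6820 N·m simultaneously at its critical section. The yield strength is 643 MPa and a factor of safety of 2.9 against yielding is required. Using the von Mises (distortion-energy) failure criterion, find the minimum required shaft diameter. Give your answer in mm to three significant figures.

σ_allow = σ_y/n = 643/2.9 = 221.7 MPa.
For a solid shaft σ_b = 32M/(πd³) and τ = 16T/(πd³), so the von Mises stress is σ' = (16/πd³)·√(4M²+3T²).
√(4M²+3T²) = √(4×(2.190×10^7)² + 3×(6.820×10^6)²) = 4.536×10^7 N·mm.
d³ = 16×4.536×10^7/(π×221.7) = 1.042×10^6 mm³.
d = 101.4 mm.

d = 101 mm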